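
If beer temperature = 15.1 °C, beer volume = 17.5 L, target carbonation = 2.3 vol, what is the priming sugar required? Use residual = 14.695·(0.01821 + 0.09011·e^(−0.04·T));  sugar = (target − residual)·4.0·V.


residual = 14.695·(0.01821 + 0.09011·e^(−0.04·15.1)) = 0.9914
sugar = (2.3 − 0.9914)·4.0·17.5

91.6011 g


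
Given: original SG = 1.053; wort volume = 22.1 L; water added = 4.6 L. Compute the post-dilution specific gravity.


SG_new = 1 + (SG_old − 1)·V_old/(V_old + V_water)
pts = (1.053 − 1)·1000·22.1/(22.1 + 4.6) = 43.8689
SG_new = 1 + 43.8689/1000

1.0439


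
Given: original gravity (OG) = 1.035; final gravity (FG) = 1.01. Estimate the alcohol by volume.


ABV = (OG − FG) · 131.25
ABV = (1.035 − 1.01) · 131.25

3.2812 % ABV


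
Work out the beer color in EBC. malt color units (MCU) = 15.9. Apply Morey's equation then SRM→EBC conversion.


SRM = 1.4922·MCU^0.6859;  EBC = SRM·1.97
SRM = 1.4922·15.9^0.6859 = 9.9510
EBC = 9.9510·1.97

19.6034 EBC


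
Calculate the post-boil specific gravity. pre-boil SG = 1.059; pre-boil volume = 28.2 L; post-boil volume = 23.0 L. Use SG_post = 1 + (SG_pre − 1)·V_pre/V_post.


pts_pre = (1.059 − 1)·1000 = 59.0000
pts_post = 59.0000·28.2/23.0 = 72.3391
SG_post = 1 + 72.3391/1000

1.0723


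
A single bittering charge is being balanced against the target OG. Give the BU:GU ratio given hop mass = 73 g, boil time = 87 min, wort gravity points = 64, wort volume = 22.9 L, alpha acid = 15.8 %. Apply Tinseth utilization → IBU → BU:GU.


U = 1.65·0.000125^(GP/1000)·(1−e^(−0.04t))/4.15;  IBU = (α/100)·m·U·1000/V;  BU:GU = IBU/GP
U = 1.65·0.000125^(64/1000)·(1−e^(−0.04·87))/4.15 = 0.2168
IBU = (15.8/100)·73·0.2168·1000/22.9 = 109.1925
BU:GU = 109.1925/64

1.7061


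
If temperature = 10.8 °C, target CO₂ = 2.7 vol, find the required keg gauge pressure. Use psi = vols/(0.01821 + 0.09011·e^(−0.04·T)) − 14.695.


psi = 2.7/(0.01821 + 0.09011·e^(−0.04·10.8)) − 14.695

20.5024 psi


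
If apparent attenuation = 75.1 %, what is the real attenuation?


RA = AA · 0.8192
RA = 75.1 · 0.8192

61.5219 %


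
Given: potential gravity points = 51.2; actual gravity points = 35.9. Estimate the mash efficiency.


efficiency = actual / potential × 100
efficiency = 35.9 / 51.2 × 100

70.1172 %


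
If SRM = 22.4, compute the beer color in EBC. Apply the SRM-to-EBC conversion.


EBC = SRM · 1.97
EBC = 22.4 · 1.97

44.1280 EBC


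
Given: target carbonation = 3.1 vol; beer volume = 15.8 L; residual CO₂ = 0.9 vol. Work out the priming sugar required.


sugar = (target − residual)·4.0·V
sugar = (3.1 − 0.9)·4.0·15.8

139.0400 g


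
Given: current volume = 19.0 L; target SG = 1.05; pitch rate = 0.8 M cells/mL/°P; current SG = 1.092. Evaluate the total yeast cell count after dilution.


V_w = V·((SG_c−1)/(SG_t−1)−1);  °P = 259 − 259/SG_t;  cells = rate·(V+V_w)·°P
V_w = 19.0·((1.092−1)/(1.05−1)−1) = 15.9600
V_final = 19.0 + 15.9600 = 34.9600
°P = 259 − 259/1.05 = 12.3333
cells = 0.8·34.9600·12.3333

344.9387 billion cells


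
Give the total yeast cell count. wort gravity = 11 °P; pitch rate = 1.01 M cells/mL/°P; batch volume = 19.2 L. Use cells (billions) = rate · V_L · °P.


cells = 1.01 · 19.2 · 11

213.3120 billion cells


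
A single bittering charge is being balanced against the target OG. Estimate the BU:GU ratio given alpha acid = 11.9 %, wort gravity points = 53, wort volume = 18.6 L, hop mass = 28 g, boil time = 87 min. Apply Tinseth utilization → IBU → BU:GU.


U = 1.65·0.000125^(GP/1000)·(1−e^(−0.04t))/4.15;  IBU = (α/100)·m·U·1000/V;  BU:GU = IBU/GP
U = 1.65·0.000125^(53/1000)·(1−e^(−0.04·87))/4.15 = 0.2393
IBU = (11.9/100)·28·0.2393·1000/18.6 = 42.8720
BU:GU = 42.8720/53

0.8089


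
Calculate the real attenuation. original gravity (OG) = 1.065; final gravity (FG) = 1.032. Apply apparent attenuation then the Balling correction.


AA = (OG−FG)/(OG−1)·100;  RA = AA·0.8192
AA = (1.065 − 1.032)/(1.065 − 1)·100 = 50.7692
RA = 50.7692·0.8192

41.5902 %


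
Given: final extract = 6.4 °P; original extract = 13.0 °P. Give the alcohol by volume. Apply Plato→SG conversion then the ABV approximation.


SG = 259/(259 − P);  ABV = (OG − FG)·131.25
OG = 259/(259 − 13.0) = 1.0528
FG = 259/(259 − 6.4) = 1.0253
ABV = (1.0528 − 1.0253)·131.25

3.6106 % ABV


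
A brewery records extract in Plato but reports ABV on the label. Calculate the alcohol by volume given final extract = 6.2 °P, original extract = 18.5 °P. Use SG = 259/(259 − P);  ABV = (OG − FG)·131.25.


OG = 259/(259 − 18.5) = 1.0769
FG = 259/(259 − 6.2) = 1.0245
ABV = (1.0769 − 1.0245)·131.25

6.8772 % ABV


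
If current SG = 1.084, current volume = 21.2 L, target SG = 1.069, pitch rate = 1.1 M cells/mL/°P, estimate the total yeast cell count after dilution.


V_w = V·((SG_c−1)/(SG_t−1)−1);  °P = 259 − 259/SG_t;  cells = rate·(V+V_w)·°P
V_w = 21.2·((1.084−1)/(1.069−1)−1) = 4.6087
V_final = 21.2 + 4.6087 = 25.8087
°P = 259 − 259/1.069 = 16.7175
cells = 1.1·25.8087·16.7175

474.6024 billion cells


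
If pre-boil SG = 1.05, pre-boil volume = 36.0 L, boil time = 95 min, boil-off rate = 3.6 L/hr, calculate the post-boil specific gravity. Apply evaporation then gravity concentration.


V_post = V_pre − rate·(t/60);  SG_post = 1 + (SG_pre−1)·V_pre/V_post
V_post = 36.0 − 3.6·(95/60) = 30.3000
SG_post = 1 + (1.05 − 1)·36.0/30.3000

1.0594


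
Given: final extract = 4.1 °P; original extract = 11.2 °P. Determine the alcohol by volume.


SG = 259/(259 − P);  ABV = (OG − FG)·131.25
OG = 259/(259 − 11.2) = 1.0452
FG = 259/(259 − 4.1) = 1.0161
ABV = (1.0452 − 1.0161)·131.25

3.8211 % ABV


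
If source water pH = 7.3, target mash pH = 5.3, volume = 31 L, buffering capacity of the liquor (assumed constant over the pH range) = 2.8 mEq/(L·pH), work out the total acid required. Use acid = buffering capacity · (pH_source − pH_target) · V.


acid = 2.8 · (7.3 − 5.3) · 31

173.6000 mEq


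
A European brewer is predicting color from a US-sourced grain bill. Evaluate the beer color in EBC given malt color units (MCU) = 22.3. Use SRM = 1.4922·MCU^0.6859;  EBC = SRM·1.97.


SRM = 1.4922·22.3^0.6859 = 12.5496
EBC = 12.5496·1.97

24.7227 EBC


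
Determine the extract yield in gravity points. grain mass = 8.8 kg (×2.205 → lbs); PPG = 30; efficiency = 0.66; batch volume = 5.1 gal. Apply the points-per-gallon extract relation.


points = lbs × PPG × eff / vol
lbs = 8.8 × 2.205 = 19.4040
points = 19.4040 × 30 × 0.66 / 5.1

75.3332 points


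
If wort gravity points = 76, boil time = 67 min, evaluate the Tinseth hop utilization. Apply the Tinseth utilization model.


U = 1.65·0.000125^(GP/1000) · (1 − e^(−0.04·t))/4.15
bigness = 1.65·0.000125^(76/1000) = 0.8334
boil_factor = (1 − e^(−0.04·67))/4.15 = 0.2244
U = 0.8334 · 0.2244

0.1870


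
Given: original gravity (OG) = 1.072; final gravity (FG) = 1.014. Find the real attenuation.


AA = (OG−FG)/(OG−1)·100;  RA = AA·0.8192
AA = (1.072 − 1.014)/(1.072 − 1)·100 = 80.5556
RA = 80.5556·0.8192

65.9911 %


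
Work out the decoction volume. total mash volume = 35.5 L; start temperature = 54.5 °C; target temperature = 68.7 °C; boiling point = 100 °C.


V_dec = V_total·(T_target − T_start)/(T_boil − T_start)
V_dec = 35.5·(68.7 − 54.5)/(100 − 54.5)

11.0791 L


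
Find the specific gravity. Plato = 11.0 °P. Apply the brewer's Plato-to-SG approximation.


SG = 259/(259 − P)
SG = 259/(259 − 11.0)

1.0444


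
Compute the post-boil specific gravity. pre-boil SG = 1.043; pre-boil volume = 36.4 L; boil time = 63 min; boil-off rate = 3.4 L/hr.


V_post = V_pre − rate·(t/60);  SG_post = 1 + (SG_pre−1)·V_pre/V_post
V_post = 36.4 − 3.4·(63/60) = 32.8300
SG_post = 1 + (1.043 − 1)·36.4/32.8300

1.0477


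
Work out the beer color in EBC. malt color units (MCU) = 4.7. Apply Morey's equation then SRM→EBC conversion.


SRM = 1.4922·MCU^0.6859;  EBC = SRM·1.97
SRM = 1.4922·4.7^0.6859 = 4.3134
EBC = 4.3134·1.97

8.4974 EBC


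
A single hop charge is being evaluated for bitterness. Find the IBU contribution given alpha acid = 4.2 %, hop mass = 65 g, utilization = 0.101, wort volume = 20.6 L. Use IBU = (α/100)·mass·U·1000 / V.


IBU = (4.2/100)·65·0.101·1000 / 20.6

13.3850 IBU


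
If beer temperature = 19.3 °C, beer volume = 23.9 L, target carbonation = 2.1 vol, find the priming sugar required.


residual = 14.695·(0.01821 + 0.09011·e^(−0.04·T));  sugar = (target − residual)·4.0·V
residual = 14.695·(0.01821 + 0.09011·e^(−0.04·19.3)) = 0.8795
sugar = (2.1 − 0.8795)·4.0·23.9

116.6820 g


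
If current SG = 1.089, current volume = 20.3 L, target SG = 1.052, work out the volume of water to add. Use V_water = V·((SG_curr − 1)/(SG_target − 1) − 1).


V_water = 20.3·((1.089 − 1)/(1.052 − 1) − 1)

14.4442 L


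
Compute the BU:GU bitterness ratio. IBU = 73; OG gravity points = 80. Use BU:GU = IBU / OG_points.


BU:GU = 73 / 80

0.9125


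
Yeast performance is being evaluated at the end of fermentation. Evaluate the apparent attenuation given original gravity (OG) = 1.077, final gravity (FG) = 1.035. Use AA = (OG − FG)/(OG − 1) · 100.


AA = (1.077 − 1.035)/(1.077 − 1) · 100

54.5455 %


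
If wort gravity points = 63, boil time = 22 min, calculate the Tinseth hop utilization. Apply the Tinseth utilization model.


U = 1.65·0.000125^(GP/1000) · (1 − e^(−0.04·t))/4.15
bigness = 1.65·0.000125^(63/1000) = 0.9367
boil_factor = (1 − e^(−0.04·22))/4.15 = 0.1410
U = 0.9367 · 0.1410

0.1321


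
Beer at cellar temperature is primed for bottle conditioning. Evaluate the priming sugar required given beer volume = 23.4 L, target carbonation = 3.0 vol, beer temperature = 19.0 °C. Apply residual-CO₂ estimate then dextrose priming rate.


residual = 14.695·(0.01821 + 0.09011·e^(−0.04·T));  sugar = (target − residual)·4.0·V
residual = 14.695·(0.01821 + 0.09011·e^(−0.04·19.0)) = 0.8869
sugar = (3.0 − 0.8869)·4.0·23.4

197.7895 g


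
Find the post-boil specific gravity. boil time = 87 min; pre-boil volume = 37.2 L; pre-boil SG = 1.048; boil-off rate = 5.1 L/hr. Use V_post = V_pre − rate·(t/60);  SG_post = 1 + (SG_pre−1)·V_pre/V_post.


V_post = 37.2 − 5.1·(87/60) = 29.8050
SG_post = 1 + (1.048 − 1)·37.2/29.8050

1.0599


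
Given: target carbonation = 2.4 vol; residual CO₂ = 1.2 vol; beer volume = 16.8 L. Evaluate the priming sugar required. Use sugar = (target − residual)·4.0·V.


sugar = (2.4 − 1.2)·4.0·16.8

80.6400 g


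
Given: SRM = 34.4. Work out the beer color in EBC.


EBC = SRM · 1.97
EBC = 34.4 · 1.97

67.7680 EBC


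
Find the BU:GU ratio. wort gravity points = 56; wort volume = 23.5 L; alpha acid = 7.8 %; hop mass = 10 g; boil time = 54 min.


U = 1.65·0.000125^(GP/1000)·(1−e^(−0.04t))/4.15;  IBU = (α/100)·m·U·1000/V;  BU:GU = IBU/GP
U = 1.65·0.000125^(56/1000)·(1−e^(−0.04·54))/4.15 = 0.2126
IBU = (7.8/100)·10·0.2126·1000/23.5 = 7.0579
BU:GU = 7.0579/56

0.1260


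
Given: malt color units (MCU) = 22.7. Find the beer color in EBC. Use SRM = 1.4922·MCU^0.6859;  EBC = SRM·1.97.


SRM = 1.4922·22.7^0.6859 = 12.7036
EBC = 12.7036·1.97

25.0260 EBC


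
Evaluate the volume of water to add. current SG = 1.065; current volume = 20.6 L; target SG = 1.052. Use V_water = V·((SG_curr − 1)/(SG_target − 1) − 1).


V_water = 20.6·((1.065 − 1)/(1.052 − 1) − 1)

5.1500 L


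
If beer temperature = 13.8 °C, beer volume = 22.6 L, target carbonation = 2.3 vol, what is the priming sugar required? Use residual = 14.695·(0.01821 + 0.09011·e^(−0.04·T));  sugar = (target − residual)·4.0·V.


residual = 14.695·(0.01821 + 0.09011·e^(−0.04·13.8)) = 1.0300
sugar = (2.3 − 1.0300)·4.0·22.6

114.8037 g


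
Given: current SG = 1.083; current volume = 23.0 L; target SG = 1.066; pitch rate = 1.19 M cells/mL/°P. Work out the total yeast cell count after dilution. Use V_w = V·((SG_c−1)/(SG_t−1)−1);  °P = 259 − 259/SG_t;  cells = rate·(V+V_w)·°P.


V_w = 23.0·((1.083−1)/(1.066−1)−1) = 5.9242
V_final = 23.0 + 5.9242 = 28.9242
°P = 259 − 259/1.066 = 16.0356
cells = 1.19·28.9242·16.0356

551.9445 billion cells


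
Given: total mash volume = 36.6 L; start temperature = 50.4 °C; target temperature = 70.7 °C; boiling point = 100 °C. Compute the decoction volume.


V_dec = V_total·(T_target − T_start)/(T_boil − T_start)
V_dec = 36.6·(70.7 − 50.4)/(100 − 50.4)

14.9794 L


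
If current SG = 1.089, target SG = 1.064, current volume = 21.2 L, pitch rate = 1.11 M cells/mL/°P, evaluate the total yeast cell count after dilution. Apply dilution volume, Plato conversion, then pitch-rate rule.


V_w = V·((SG_c−1)/(SG_t−1)−1);  °P = 259 − 259/SG_t;  cells = rate·(V+V_w)·°P
V_w = 21.2·((1.089−1)/(1.064−1)−1) = 8.2812
V_final = 21.2 + 8.2812 = 29.4812
°P = 259 − 259/1.064 = 15.5789
cells = 1.11·29.4812·15.5789

509.8084 billion cells


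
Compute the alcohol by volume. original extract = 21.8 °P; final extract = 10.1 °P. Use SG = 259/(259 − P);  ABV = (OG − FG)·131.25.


OG = 259/(259 − 21.8) = 1.0919
FG = 259/(259 − 10.1) = 1.0406
ABV = (1.0919 − 1.0406)·131.25

6.7367 % ABV


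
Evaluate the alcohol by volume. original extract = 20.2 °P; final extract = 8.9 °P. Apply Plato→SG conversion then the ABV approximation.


SG = 259/(259 − P);  ABV = (OG − FG)·131.25
OG = 259/(259 − 20.2) = 1.0846
FG = 259/(259 − 8.9) = 1.0356
ABV = (1.0846 − 1.0356)·131.25

6.4318 % ABV


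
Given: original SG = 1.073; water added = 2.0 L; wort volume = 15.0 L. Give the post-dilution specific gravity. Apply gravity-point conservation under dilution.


SG_new = 1 + (SG_old − 1)·V_old/(V_old + V_water)
pts = (1.073 − 1)·1000·15.0/(15.0 + 2.0) = 64.4118
SG_new = 1 + 64.4118/1000

1.0644


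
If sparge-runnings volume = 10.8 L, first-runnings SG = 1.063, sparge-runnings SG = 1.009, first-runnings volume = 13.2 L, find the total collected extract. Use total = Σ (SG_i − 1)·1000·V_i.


first = (1.063 − 1)·1000·13.2 = 831.6000
sparge = (1.009 − 1)·1000·10.8 = 97.2000
total = 831.6000 + 97.2000

928.8000 gravity·L


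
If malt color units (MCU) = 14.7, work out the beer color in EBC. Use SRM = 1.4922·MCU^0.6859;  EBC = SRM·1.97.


SRM = 1.4922·14.7^0.6859 = 9.4295
EBC = 9.4295·1.97

18.5762 EBC


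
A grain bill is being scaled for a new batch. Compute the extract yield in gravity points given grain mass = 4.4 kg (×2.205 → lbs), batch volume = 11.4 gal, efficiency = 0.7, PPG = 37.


points = lbs × PPG × eff / vol
lbs = 4.4 × 2.205 = 9.7020
points = 9.7020 × 37 × 0.7 / 11.4

22.0423 points


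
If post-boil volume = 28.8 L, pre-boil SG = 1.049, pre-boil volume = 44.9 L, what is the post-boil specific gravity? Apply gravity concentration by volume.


SG_post = 1 + (SG_pre − 1)·V_pre/V_post
pts_pre = (1.049 − 1)·1000 = 49.0000
pts_post = 49.0000·44.9/28.8 = 76.3924
SG_post = 1 + 76.3924/1000

1.0764


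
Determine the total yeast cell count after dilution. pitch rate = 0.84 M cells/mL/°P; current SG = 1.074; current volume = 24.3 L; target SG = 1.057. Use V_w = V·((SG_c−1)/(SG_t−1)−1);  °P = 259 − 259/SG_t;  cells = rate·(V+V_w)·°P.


V_w = 24.3·((1.074−1)/(1.057−1)−1) = 7.2474
V_final = 24.3 + 7.2474 = 31.5474
°P = 259 − 259/1.057 = 13.9669
cells = 0.84·31.5474·13.9669

370.1196 billion cells


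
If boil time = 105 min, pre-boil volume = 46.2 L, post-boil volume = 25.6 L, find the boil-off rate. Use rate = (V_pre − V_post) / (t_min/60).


rate = (46.2 − 25.6) / (105/60)

11.7714 L/hr


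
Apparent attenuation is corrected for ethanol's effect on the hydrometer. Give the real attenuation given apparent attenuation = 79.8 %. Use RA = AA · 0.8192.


RA = 79.8 · 0.8192

65.3722 %


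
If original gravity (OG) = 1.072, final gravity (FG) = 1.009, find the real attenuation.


AA = (OG−FG)/(OG−1)·100;  RA = AA·0.8192
AA = (1.072 − 1.009)/(1.072 − 1)·100 = 87.5000
RA = 87.5000·0.8192

71.6800 %


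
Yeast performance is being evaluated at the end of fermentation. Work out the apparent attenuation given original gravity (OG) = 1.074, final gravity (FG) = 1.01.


AA = (OG − FG)/(OG − 1) · 100
AA = (1.074 − 1.01)/(1.074 − 1) · 100

86.4865 %


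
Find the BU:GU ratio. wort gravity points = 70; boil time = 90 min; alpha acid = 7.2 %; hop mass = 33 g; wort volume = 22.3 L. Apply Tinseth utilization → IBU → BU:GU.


U = 1.65·0.000125^(GP/1000)·(1−e^(−0.04t))/4.15;  IBU = (α/100)·m·U·1000/V;  BU:GU = IBU/GP
U = 1.65·0.000125^(70/1000)·(1−e^(−0.04·90))/4.15 = 0.2062
IBU = (7.2/100)·33·0.2062·1000/22.3 = 21.9649
BU:GU = 21.9649/70

0.3138


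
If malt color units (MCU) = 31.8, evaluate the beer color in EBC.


SRM = 1.4922·MCU^0.6859;  EBC = SRM·1.97
SRM = 1.4922·31.8^0.6859 = 16.0082
EBC = 16.0082·1.97

31.5361 EBC


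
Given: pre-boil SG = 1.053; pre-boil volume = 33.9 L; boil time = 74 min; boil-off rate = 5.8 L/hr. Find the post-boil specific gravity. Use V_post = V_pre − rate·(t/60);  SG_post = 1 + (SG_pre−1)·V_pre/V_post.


V_post = 33.9 − 5.8·(74/60) = 26.7467
SG_post = 1 + (1.053 − 1)·33.9/26.7467

1.0672


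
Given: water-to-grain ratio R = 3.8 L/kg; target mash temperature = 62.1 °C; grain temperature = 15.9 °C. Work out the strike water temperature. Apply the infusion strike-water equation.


T_strike = (0.41/R)·(T_mash − T_grain) + T_mash
T_strike = (0.41/3.8)·(62.1 − 15.9) + 62.1

67.0847 °C


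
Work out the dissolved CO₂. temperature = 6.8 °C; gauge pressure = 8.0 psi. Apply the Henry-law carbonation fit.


vols = (P + 14.695)·(0.01821 + 0.09011·e^(−0.04·T))
vols = (8.0 + 14.695)·(0.01821 + 0.09011·e^(−0.04·6.8))

1.9713 volumes


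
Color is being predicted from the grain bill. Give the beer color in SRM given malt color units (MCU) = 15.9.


SRM = 1.4922 · MCU^0.6859
SRM = 1.4922 · 15.9^0.6859

9.9510 SRM


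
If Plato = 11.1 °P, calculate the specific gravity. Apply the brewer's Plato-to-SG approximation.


SG = 259/(259 − P)
SG = 259/(259 − 11.1)

1.0448


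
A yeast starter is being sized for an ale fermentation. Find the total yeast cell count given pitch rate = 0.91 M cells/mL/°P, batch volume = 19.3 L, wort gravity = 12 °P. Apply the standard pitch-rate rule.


cells (billions) = rate · V_L · °P
cells = 0.91 · 19.3 · 12

210.7560 billion cells


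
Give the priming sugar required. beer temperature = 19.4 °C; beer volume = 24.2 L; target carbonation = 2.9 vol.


residual = 14.695·(0.01821 + 0.09011·e^(−0.04·T));  sugar = (target − residual)·4.0·V
residual = 14.695·(0.01821 + 0.09011·e^(−0.04·19.4)) = 0.8770
sugar = (2.9 − 0.8770)·4.0·24.2

195.8230 g


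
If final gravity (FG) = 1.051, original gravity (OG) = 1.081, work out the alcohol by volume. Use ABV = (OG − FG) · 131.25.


ABV = (1.081 − 1.051) · 131.25

3.9375 % ABV


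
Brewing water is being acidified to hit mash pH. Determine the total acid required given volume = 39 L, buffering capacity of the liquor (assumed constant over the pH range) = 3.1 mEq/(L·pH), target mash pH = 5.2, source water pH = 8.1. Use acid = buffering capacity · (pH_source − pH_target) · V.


acid = 3.1 · (8.1 − 5.2) · 39

350.6100 mEq


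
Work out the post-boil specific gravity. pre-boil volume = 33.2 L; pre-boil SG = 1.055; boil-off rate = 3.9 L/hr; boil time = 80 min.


V_post = V_pre − rate·(t/60);  SG_post = 1 + (SG_pre−1)·V_pre/V_post
V_post = 33.2 − 3.9·(80/60) = 28.0000
SG_post = 1 + (1.055 − 1)·33.2/28.0000

1.0652


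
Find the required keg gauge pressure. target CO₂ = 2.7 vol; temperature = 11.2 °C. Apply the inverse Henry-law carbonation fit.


psi = vols/(0.01821 + 0.09011·e^(−0.04·T)) − 14.695
psi = 2.7/(0.01821 + 0.09011·e^(−0.04·11.2)) − 14.695

20.9337 psi


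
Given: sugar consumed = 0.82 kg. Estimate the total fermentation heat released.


Q = m_sugar · 590 kJ/kg
Q = 0.82 · 590

483.8000 kJ


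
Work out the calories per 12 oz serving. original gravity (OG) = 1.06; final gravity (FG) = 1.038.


ABW = (OG−FG)·131.25·0.79/FG;  °P = 259 − 259/SG (for OG→OE and FG→AE);  RE = 0.1808·OE + 0.8192·AE;  Cal = (6.9·ABW + 4·(RE−0.1))·FG·3.55
ABW = (1.06 − 1.038)·131.25·0.79/1.038 = 2.1976
OE = 259 − 259/1.06 = 14.6604 °P
AE = 259 − 259/1.038 = 9.4817 °P
RE = 0.1808·14.6604 + 0.8192·9.4817 = 10.4180 °P
Cal = (6.9·2.1976 + 4·(10.4180−0.1))·1.038·3.55

207.9594 kcal


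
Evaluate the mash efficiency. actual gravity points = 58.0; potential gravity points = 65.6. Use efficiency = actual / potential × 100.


efficiency = 58.0 / 65.6 × 100

88.4146 %


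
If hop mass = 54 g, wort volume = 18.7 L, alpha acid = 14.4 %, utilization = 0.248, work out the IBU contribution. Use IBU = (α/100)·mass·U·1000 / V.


IBU = (14.4/100)·54·0.248·1000 / 18.7

103.1256 IBU


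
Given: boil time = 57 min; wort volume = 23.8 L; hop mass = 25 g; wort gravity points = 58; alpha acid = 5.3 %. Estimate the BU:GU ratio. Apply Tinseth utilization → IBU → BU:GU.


U = 1.65·0.000125^(GP/1000)·(1−e^(−0.04t))/4.15;  IBU = (α/100)·m·U·1000/V;  BU:GU = IBU/GP
U = 1.65·0.000125^(58/1000)·(1−e^(−0.04·57))/4.15 = 0.2119
IBU = (5.3/100)·25·0.2119·1000/23.8 = 11.7987
BU:GU = 11.7987/58

0.2034


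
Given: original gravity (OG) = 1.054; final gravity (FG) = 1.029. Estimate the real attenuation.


AA = (OG−FG)/(OG−1)·100;  RA = AA·0.8192
AA = (1.054 − 1.029)/(1.054 − 1)·100 = 46.2963
RA = 46.2963·0.8192

37.9259 %


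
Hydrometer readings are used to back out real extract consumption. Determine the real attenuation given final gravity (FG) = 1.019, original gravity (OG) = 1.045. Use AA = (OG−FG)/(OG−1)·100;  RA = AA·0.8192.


AA = (1.045 − 1.019)/(1.045 − 1)·100 = 57.7778
RA = 57.7778·0.8192

47.3316 %


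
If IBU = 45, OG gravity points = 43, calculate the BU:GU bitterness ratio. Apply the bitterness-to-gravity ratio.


BU:GU = IBU / OG_points
BU:GU = 45 / 43

1.0465


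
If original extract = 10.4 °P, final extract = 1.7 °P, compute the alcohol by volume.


SG = 259/(259 − P);  ABV = (OG − FG)·131.25
OG = 259/(259 − 10.4) = 1.0418
FG = 259/(259 − 1.7) = 1.0066
ABV = (1.0418 − 1.0066)·131.25

4.6236 % ABV


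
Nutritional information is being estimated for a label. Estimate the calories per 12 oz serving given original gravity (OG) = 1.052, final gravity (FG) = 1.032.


ABW = (OG−FG)·131.25·0.79/FG;  °P = 259 − 259/SG (for OG→OE and FG→AE);  RE = 0.1808·OE + 0.8192·AE;  Cal = (6.9·ABW + 4·(RE−0.1))·FG·3.55
ABW = (1.052 − 1.032)·131.25·0.79/1.032 = 2.0094
OE = 259 − 259/1.052 = 12.8023 °P
AE = 259 − 259/1.032 = 8.0310 °P
RE = 0.1808·12.8023 + 0.8192·8.0310 = 8.8937 °P
Cal = (6.9·2.0094 + 4·(8.8937−0.1))·1.032·3.55

179.6622 kcal


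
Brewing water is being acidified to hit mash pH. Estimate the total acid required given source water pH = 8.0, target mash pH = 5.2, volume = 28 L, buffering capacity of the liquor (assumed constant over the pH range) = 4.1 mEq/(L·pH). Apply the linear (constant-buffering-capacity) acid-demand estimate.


acid = buffering capacity · (pH_source − pH_target) · V
acid = 4.1 · (8.0 − 5.2) · 28

321.4400 mEq


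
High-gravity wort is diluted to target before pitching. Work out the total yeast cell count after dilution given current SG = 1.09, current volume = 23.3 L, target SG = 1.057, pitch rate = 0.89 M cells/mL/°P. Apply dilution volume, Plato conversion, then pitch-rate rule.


V_w = V·((SG_c−1)/(SG_t−1)−1);  °P = 259 − 259/SG_t;  cells = rate·(V+V_w)·°P
V_w = 23.3·((1.09−1)/(1.057−1)−1) = 13.4895
V_final = 23.3 + 13.4895 = 36.7895
°P = 259 − 259/1.057 = 13.9669
cells = 0.89·36.7895·13.9669

457.3126 billion cells


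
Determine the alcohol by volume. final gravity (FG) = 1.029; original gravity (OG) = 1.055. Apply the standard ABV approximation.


ABV = (OG − FG) · 131.25
ABV = (1.055 − 1.029) · 131.25

3.4125 % ABV


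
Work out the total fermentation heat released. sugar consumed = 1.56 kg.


Q = m_sugar · 590 kJ/kg
Q = 1.56 · 590

920.4000 kJ


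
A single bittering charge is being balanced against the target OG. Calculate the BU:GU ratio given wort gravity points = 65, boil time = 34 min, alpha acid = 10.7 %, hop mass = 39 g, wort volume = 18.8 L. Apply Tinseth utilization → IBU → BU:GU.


U = 1.65·0.000125^(GP/1000)·(1−e^(−0.04t))/4.15;  IBU = (α/100)·m·U·1000/V;  BU:GU = IBU/GP
U = 1.65·0.000125^(65/1000)·(1−e^(−0.04·34))/4.15 = 0.1648
IBU = (10.7/100)·39·0.1648·1000/18.8 = 36.5774
BU:GU = 36.5774/65

0.5627


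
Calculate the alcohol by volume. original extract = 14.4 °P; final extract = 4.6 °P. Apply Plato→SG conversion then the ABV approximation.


SG = 259/(259 − P);  ABV = (OG − FG)·131.25
OG = 259/(259 − 14.4) = 1.0589
FG = 259/(259 − 4.6) = 1.0181
ABV = (1.0589 − 1.0181)·131.25

5.3537 % ABV


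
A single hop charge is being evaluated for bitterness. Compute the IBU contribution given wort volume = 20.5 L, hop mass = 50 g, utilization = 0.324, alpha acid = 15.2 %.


IBU = (α/100)·mass·U·1000 / V
IBU = (15.2/100)·50·0.324·1000 / 20.5

120.1171 IBU


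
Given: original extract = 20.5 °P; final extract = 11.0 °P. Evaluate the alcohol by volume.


SG = 259/(259 − P);  ABV = (OG − FG)·131.25
OG = 259/(259 − 20.5) = 1.0860
FG = 259/(259 − 11.0) = 1.0444
ABV = (1.0860 − 1.0444)·131.25

5.4599 % ABV


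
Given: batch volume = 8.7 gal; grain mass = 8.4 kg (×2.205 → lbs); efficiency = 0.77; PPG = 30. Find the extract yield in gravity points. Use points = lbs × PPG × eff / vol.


lbs = 8.4 × 2.205 = 18.5220
points = 18.5220 × 30 × 0.77 / 8.7

49.1791 points


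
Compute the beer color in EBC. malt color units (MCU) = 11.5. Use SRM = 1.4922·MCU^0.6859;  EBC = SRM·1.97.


SRM = 1.4922·11.5^0.6859 = 7.9682
EBC = 7.9682·1.97

15.6973 EBC


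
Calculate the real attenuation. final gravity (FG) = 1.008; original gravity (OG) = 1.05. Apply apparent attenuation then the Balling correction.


AA = (OG−FG)/(OG−1)·100;  RA = AA·0.8192
AA = (1.05 − 1.008)/(1.05 − 1)·100 = 84.0000
RA = 84.0000·0.8192

68.8128 %


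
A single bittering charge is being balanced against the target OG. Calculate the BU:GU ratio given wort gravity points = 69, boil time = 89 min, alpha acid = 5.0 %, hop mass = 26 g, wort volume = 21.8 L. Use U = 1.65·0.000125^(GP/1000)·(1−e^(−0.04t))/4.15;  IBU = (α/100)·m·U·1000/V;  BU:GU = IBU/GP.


U = 1.65·0.000125^(69/1000)·(1−e^(−0.04·89))/4.15 = 0.2078
IBU = (5.0/100)·26·0.2078·1000/21.8 = 12.3902
BU:GU = 12.3902/69

0.1796


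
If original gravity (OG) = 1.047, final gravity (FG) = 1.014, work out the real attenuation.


AA = (OG−FG)/(OG−1)·100;  RA = AA·0.8192
AA = (1.047 − 1.014)/(1.047 − 1)·100 = 70.2128
RA = 70.2128·0.8192

57.5183 %


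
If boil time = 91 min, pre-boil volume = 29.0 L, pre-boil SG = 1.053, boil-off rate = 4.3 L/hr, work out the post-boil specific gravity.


V_post = V_pre − rate·(t/60);  SG_post = 1 + (SG_pre−1)·V_pre/V_post
V_post = 29.0 − 4.3·(91/60) = 22.4783
SG_post = 1 + (1.053 − 1)·29.0/22.4783

1.0684


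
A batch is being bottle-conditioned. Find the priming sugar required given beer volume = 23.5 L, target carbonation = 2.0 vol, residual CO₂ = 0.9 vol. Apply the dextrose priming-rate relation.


sugar = (target − residual)·4.0·V
sugar = (2.0 − 0.9)·4.0·23.5

103.4000 g


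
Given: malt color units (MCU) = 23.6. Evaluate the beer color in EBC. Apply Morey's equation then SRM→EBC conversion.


SRM = 1.4922·MCU^0.6859;  EBC = SRM·1.97
SRM = 1.4922·23.6^0.6859 = 13.0469
EBC = 13.0469·1.97

25.7024 EBC


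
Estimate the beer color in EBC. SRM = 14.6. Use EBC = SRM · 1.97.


EBC = 14.6 · 1.97

28.7620 EBC


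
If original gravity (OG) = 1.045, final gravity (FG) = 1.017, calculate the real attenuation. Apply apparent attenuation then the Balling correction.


AA = (OG−FG)/(OG−1)·100;  RA = AA·0.8192
AA = (1.045 − 1.017)/(1.045 − 1)·100 = 62.2222
RA = 62.2222·0.8192

50.9724 %


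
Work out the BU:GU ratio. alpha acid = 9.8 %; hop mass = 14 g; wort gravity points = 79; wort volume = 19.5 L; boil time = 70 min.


U = 1.65·0.000125^(GP/1000)·(1−e^(−0.04t))/4.15;  IBU = (α/100)·m·U·1000/V;  BU:GU = IBU/GP
U = 1.65·0.000125^(79/1000)·(1−e^(−0.04·70))/4.15 = 0.1836
IBU = (9.8/100)·14·0.1836·1000/19.5 = 12.9171
BU:GU = 12.9171/79

0.1635


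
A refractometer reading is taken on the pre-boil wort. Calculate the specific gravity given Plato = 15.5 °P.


SG = 259/(259 − P)
SG = 259/(259 − 15.5)

1.0637


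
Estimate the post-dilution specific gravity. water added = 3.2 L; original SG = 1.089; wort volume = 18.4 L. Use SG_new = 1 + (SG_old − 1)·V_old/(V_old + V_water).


pts = (1.089 − 1)·1000·18.4/(18.4 + 3.2) = 75.8148
SG_new = 1 + 75.8148/1000

1.0758


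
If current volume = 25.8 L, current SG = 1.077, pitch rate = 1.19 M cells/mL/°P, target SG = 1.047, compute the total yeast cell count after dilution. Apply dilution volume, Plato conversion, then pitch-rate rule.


V_w = V·((SG_c−1)/(SG_t−1)−1);  °P = 259 − 259/SG_t;  cells = rate·(V+V_w)·°P
V_w = 25.8·((1.077−1)/(1.047−1)−1) = 16.4681
V_final = 25.8 + 16.4681 = 42.2681
°P = 259 − 259/1.047 = 11.6266
cells = 1.19·42.2681·11.6266

584.8042 billion cells


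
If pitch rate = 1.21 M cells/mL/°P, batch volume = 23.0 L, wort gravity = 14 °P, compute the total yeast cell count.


cells (billions) = rate · V_L · °P
cells = 1.21 · 23.0 · 14

389.6200 billion cells


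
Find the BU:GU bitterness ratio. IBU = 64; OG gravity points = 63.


BU:GU = IBU / OG_points
BU:GU = 64 / 63

1.0159


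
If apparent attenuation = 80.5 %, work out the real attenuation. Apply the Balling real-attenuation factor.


RA = AA · 0.8192
RA = 80.5 · 0.8192

65.9456 %


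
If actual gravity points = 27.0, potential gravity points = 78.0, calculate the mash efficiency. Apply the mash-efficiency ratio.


efficiency = actual / potential × 100
efficiency = 27.0 / 78.0 × 100

34.6154 %


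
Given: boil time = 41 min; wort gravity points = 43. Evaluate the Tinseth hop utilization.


U = 1.65·0.000125^(GP/1000) · (1 − e^(−0.04·t))/4.15
bigness = 1.65·0.000125^(43/1000) = 1.1211
boil_factor = (1 − e^(−0.04·41))/4.15 = 0.1942
U = 1.1211 · 0.1942

0.2177


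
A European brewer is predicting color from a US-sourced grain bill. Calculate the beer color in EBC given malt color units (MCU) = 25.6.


SRM = 1.4922·MCU^0.6859;  EBC = SRM·1.97
SRM = 1.4922·25.6^0.6859 = 13.7955
EBC = 13.7955·1.97

27.1772 EBC


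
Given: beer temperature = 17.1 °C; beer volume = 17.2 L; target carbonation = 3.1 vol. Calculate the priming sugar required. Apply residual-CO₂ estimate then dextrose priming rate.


residual = 14.695·(0.01821 + 0.09011·e^(−0.04·T));  sugar = (target − residual)·4.0·V
residual = 14.695·(0.01821 + 0.09011·e^(−0.04·17.1)) = 0.9358
sugar = (3.1 − 0.9358)·4.0·17.2

148.8995 g


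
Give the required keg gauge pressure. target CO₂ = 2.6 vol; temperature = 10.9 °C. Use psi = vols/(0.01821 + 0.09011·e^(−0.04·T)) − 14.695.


psi = 2.6/(0.01821 + 0.09011·e^(−0.04·10.9)) − 14.695

19.3023 psi


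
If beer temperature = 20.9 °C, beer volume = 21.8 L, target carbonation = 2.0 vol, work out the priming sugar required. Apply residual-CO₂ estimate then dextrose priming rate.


residual = 14.695·(0.01821 + 0.09011·e^(−0.04·T));  sugar = (target − residual)·4.0·V
residual = 14.695·(0.01821 + 0.09011·e^(−0.04·20.9)) = 0.8415
sugar = (2.0 − 0.8415)·4.0·21.8

101.0174 g


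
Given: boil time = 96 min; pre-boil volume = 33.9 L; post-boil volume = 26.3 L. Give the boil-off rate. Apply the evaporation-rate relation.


rate = (V_pre − V_post) / (t_min/60)
rate = (33.9 − 26.3) / (96/60)

4.7500 L/hr


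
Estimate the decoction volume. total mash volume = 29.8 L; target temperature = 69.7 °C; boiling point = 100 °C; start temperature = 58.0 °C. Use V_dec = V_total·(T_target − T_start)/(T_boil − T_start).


V_dec = 29.8·(69.7 − 58.0)/(100 − 58.0)

8.3014 L


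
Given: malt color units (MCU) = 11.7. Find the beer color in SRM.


SRM = 1.4922 · MCU^0.6859
SRM = 1.4922 · 11.7^0.6859

8.0630 SRM


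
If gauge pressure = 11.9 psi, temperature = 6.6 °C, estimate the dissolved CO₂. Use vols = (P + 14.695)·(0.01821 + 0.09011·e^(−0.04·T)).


vols = (11.9 + 14.695)·(0.01821 + 0.09011·e^(−0.04·6.6))

2.3247 volumes


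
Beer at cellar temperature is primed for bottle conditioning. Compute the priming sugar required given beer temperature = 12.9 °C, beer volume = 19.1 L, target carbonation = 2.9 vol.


residual = 14.695·(0.01821 + 0.09011·e^(−0.04·T));  sugar = (target − residual)·4.0·V
residual = 14.695·(0.01821 + 0.09011·e^(−0.04·12.9)) = 1.0580
sugar = (2.9 − 1.0580)·4.0·19.1

140.7292 g


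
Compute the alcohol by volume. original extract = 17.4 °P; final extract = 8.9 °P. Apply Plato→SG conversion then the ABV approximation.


SG = 259/(259 − P);  ABV = (OG − FG)·131.25
OG = 259/(259 − 17.4) = 1.0720
FG = 259/(259 − 8.9) = 1.0356
ABV = (1.0720 − 1.0356)·131.25

4.7820 % ABV


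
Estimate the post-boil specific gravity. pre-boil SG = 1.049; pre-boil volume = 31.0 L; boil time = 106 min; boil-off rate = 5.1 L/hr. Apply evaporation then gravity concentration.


V_post = V_pre − rate·(t/60);  SG_post = 1 + (SG_pre−1)·V_pre/V_post
V_post = 31.0 − 5.1·(106/60) = 21.9900
SG_post = 1 + (1.049 − 1)·31.0/21.9900

1.0691


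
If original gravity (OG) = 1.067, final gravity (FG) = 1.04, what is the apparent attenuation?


AA = (OG − FG)/(OG − 1) · 100
AA = (1.067 − 1.04)/(1.067 − 1) · 100

40.2985 %


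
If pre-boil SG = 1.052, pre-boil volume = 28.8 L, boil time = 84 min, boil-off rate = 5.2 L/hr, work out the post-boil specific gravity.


V_post = V_pre − rate·(t/60);  SG_post = 1 + (SG_pre−1)·V_pre/V_post
V_post = 28.8 − 5.2·(84/60) = 21.5200
SG_post = 1 + (1.052 − 1)·28.8/21.5200

1.0696


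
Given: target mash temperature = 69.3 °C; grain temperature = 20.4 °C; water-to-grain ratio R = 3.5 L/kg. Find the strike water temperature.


T_strike = (0.41/R)·(T_mash − T_grain) + T_mash
T_strike = (0.41/3.5)·(69.3 − 20.4) + 69.3

75.0283 °C


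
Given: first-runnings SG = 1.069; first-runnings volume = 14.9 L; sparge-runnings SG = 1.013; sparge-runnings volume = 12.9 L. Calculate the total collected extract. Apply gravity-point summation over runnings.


total = Σ (SG_i − 1)·1000·V_i
first = (1.069 − 1)·1000·14.9 = 1028.1000
sparge = (1.013 − 1)·1000·12.9 = 167.7000
total = 1028.1000 + 167.7000

1195.8000 gravity·L


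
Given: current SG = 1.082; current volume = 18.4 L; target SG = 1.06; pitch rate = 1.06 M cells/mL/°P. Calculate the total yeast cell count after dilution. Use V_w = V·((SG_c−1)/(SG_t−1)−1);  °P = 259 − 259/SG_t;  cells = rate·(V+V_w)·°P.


V_w = 18.4·((1.082−1)/(1.06−1)−1) = 6.7467
V_final = 18.4 + 6.7467 = 25.1467
°P = 259 − 259/1.06 = 14.6604
cells = 1.06·25.1467·14.6604

390.7792 billion cells


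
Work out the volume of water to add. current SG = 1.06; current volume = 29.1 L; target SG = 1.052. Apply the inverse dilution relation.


V_water = V·((SG_curr − 1)/(SG_target − 1) − 1)
V_water = 29.1·((1.06 − 1)/(1.052 − 1) − 1)

4.4769 L


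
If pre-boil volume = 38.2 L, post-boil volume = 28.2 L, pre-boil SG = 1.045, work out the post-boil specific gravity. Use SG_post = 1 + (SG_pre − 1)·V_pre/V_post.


pts_pre = (1.045 − 1)·1000 = 45.0000
pts_post = 45.0000·38.2/28.2 = 60.9574
SG_post = 1 + 60.9574/1000

1.0610


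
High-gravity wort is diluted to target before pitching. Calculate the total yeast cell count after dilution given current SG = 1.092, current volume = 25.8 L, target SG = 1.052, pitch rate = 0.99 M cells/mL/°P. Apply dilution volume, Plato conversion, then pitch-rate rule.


V_w = V·((SG_c−1)/(SG_t−1)−1);  °P = 259 − 259/SG_t;  cells = rate·(V+V_w)·°P
V_w = 25.8·((1.092−1)/(1.052−1)−1) = 19.8462
V_final = 25.8 + 19.8462 = 45.6462
°P = 259 − 259/1.052 = 12.8023
cells = 0.99·45.6462·12.8023

578.5312 billion cells


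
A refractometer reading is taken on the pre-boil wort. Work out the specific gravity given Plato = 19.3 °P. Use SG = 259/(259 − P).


SG = 259/(259 − 19.3)

1.0805


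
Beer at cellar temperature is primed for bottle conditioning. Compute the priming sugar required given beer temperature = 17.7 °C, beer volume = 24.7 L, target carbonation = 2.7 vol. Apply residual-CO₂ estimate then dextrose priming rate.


residual = 14.695·(0.01821 + 0.09011·e^(−0.04·T));  sugar = (target − residual)·4.0·V
residual = 14.695·(0.01821 + 0.09011·e^(−0.04·17.7)) = 0.9199
sugar = (2.7 − 0.9199)·4.0·24.7

175.8721 g


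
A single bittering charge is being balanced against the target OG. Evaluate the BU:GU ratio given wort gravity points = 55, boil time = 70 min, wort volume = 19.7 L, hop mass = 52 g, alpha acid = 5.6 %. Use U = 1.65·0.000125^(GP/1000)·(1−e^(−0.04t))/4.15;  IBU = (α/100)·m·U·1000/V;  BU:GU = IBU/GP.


U = 1.65·0.000125^(55/1000)·(1−e^(−0.04·70))/4.15 = 0.2278
IBU = (5.6/100)·52·0.2278·1000/19.7 = 33.6701
BU:GU = 33.6701/55

0.6122


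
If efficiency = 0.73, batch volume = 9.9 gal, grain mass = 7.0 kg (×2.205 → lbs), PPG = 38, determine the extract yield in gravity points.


points = lbs × PPG × eff / vol
lbs = 7.0 × 2.205 = 15.4350
points = 15.4350 × 38 × 0.73 / 9.9

43.2492 points


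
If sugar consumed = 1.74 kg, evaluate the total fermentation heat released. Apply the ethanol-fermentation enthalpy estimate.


Q = m_sugar · 590 kJ/kg
Q = 1.74 · 590

1026.6000 kJ


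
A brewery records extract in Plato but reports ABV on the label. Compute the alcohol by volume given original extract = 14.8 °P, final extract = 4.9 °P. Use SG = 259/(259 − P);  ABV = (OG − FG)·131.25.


OG = 259/(259 − 14.8) = 1.0606
FG = 259/(259 − 4.9) = 1.0193
ABV = (1.0606 − 1.0193)·131.25

5.4236 % ABV


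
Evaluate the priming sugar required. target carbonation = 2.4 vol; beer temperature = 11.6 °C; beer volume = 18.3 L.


residual = 14.695·(0.01821 + 0.09011·e^(−0.04·T));  sugar = (target − residual)·4.0·V
residual = 14.695·(0.01821 + 0.09011·e^(−0.04·11.6)) = 1.1002
sugar = (2.4 − 1.1002)·4.0·18.3

95.1466 g


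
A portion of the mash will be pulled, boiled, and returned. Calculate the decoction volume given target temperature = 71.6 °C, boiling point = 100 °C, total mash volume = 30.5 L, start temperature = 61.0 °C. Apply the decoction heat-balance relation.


V_dec = V_total·(T_target − T_start)/(T_boil − T_start)
V_dec = 30.5·(71.6 − 61.0)/(100 − 61.0)

8.2897 L
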